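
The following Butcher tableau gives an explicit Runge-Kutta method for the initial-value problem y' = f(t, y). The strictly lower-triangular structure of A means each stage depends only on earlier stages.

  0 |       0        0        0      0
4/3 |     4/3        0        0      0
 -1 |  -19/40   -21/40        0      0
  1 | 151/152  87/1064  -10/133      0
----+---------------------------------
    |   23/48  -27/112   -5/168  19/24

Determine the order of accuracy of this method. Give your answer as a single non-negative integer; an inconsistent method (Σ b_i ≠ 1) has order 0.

4

b = (23/48, -27/112, -5/168, 19/24)
c = (0, 4/3, -1, 1)
Ac = (0, 0, -7/10, 7/38)
Σ b_i: 23/48·1 + (-27/112)·1 + (-5/168)·1 + 19/24·1 = 1 ✓
b·c: (-27/112)·4/3 + (-5/168)·(-1) + 19/24·1 = 1/2 ✓
b·c²: (-27/112)·16/9 + (-5/168)·1 + 19/24·1 = 1/3 ✓
b·Ac: (-5/168)·(-7/10) + 19/24·7/38 = 1/6 ✓
b·c³: (-27/112)·64/27 + (-5/168)·(-1) + 19/24·1 = 1/4 ✓
b·(c∘Ac): (-5/168)·7/10 + 19/24·7/38 = 1/8 ✓
b·Ac²: (-5/168)·(-14/15) + 19/24·4/57 = 1/12 ✓
b·A²c: 19/24·1/19 = 1/24 ✓; 4 stages ⇒ order 4.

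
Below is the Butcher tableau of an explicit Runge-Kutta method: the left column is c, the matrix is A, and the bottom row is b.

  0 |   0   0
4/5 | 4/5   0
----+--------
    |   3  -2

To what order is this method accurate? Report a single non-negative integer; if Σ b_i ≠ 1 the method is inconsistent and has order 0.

1

b = (3, -2)
c = (0, 4/5)
Σ b_i: 3·1 + (-2)·1 = 1 ✓
b·c: (-2)·4/5 = -8/5 ≠ 1/2 ⇒ order 1.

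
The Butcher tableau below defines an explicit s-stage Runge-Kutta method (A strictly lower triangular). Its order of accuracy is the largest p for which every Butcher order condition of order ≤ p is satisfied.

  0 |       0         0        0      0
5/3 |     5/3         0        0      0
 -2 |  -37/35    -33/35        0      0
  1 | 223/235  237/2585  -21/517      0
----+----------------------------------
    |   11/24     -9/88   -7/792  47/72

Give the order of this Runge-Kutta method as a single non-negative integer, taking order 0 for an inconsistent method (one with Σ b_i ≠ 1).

4

b = (11/24, -9/88, -7/792, 47/72)
c = (0, 5/3, -2, 1)
Ac = (0, 0, -11/7, 11/47)
Σ b_i: 11/24·1 + (-9/88)·1 + (-7/792)·1 + 47/72·1 = 1 ✓
b·c: (-9/88)·5/3 + (-7/792)·(-2) + 47/72·1 = 1/2 ✓
b·c²: (-9/88)·25/9 + (-7/792)·4 + 47/72·1 = 1/3 ✓
b·Ac: (-7/792)·(-11/7) + 47/72·11/47 = 1/6 ✓
b·c³: (-9/88)·125/27 + (-7/792)·(-8) + 47/72·1 = 1/4 ✓
b·(c∘Ac): (-7/792)·22/7 + 47/72·11/47 = 1/8 ✓
b·Ac²: (-7/792)·(-55/21) + 47/72·13/141 = 1/12 ✓
b·A²c: 47/72·3/47 = 1/24 ✓; 4 stages ⇒ order 4.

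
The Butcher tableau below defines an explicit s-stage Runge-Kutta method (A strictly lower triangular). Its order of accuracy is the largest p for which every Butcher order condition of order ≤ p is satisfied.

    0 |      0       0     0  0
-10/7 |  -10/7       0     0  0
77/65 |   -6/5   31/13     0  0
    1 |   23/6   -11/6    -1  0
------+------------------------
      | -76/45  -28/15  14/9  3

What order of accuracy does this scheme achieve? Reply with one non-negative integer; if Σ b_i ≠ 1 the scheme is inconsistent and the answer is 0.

1

b = (-76/45, -28/15, 14/9, 3)
c = (0, -10/7, 77/65, 1)
Ac = (0, 0, -310/91, 1958/1365)
Σ b_i: (-76/45)·1 + (-28/15)·1 + 14/9·1 + 3·1 = 1 ✓
b·c: (-28/15)·(-10/7) + 14/9·77/65 + 3·1 = 4393/585 ≠ 1/2 ⇒ order 1.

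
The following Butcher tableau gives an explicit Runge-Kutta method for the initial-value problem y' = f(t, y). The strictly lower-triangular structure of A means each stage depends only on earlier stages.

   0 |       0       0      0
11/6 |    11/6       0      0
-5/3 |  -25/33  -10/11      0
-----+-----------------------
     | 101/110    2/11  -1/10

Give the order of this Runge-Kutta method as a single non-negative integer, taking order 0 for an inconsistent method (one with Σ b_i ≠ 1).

3

b = (101/110, 2/11, -1/10)
c = (0, 11/6, -5/3)
Ac = (0, 0, -5/3)
Σ b_i: 101/110·1 + 2/11·1 + (-1/10)·1 = 1 ✓
b·c: 2/11·11/6 + (-1/10)·(-5/3) = 1/2 ✓
b·c²: 2/11·121/36 + (-1/10)·25/9 = 1/3 ✓
b·Ac: (-1/10)·(-5/3) = 1/6 ✓; 3 stages ⇒ order 3.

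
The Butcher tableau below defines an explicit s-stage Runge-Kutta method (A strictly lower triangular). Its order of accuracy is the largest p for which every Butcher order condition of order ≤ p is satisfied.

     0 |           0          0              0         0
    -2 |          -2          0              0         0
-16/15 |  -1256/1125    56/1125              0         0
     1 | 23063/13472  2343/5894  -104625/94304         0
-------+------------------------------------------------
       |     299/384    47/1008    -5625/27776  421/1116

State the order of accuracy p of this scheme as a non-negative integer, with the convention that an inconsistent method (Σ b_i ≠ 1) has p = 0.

b = (299/384, 47/1008, -5625/27776, 421/1116)
c = (0, -2, -16/15, 1)
Ac = (0, 0, -112/1125, 327/842)
Σ b_i: 299/384·1 + 47/1008·1 + (-5625/27776)·1 + 421/1116·1 = 1 ✓
b·c: 47/1008·(-2) + (-5625/27776)·(-16/15) + 421/1116·1 = 1/2 ✓
b·c²: 47/1008·4 + (-5625/27776)·256/225 + 421/1116·1 = 1/3 ✓
b·Ac: (-5625/27776)·(-112/1125) + 421/1116·327/842 = 1/6 ✓
b·c³: 47/1008·(-8) + (-5625/27776)·(-4096/3375) + 421/1116·1 = 1/4 ✓
b·(c∘Ac): (-5625/27776)·1792/16875 + 421/1116·327/842 = 1/8 ✓
b·Ac²: (-5625/27776)·224/1125 + 421/1116·138/421 = 1/12 ✓
b·A²c: 421/1116·93/842 = 1/24 ✓; 4 stages ⇒ order 4.

4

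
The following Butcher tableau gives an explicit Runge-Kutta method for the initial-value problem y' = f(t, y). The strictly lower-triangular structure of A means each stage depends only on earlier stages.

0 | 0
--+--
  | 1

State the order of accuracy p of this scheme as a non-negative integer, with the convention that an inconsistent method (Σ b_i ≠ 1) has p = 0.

1

b = (1)
c = (0)
Σ b_i: 1·1 = 1 ✓; 1 stage ⇒ order 1.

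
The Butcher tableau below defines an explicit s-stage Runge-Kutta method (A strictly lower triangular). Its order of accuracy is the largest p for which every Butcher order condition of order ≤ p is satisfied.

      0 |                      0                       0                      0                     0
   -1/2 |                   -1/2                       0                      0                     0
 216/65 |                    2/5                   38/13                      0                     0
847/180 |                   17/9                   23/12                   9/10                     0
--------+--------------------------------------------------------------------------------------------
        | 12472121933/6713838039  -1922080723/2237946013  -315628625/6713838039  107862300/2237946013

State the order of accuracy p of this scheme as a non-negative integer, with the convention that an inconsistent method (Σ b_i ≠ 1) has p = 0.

b = (12472121933/6713838039, -1922080723/2237946013, -315628625/6713838039, 107862300/2237946013)
c = (0, -1/2, 216/65, 847/180)
Ac = (0, 0, -19/13, 15853/7800)
Σ b_i: 12472121933/6713838039·1 + (-1922080723/2237946013)·1 + (-315628625/6713838039)·1 + 107862300/2237946013·1 = 1 ✓
b·c: (-1922080723/2237946013)·(-1/2) + (-315628625/6713838039)·216/65 + 107862300/2237946013·847/180 = 1/2 ✓
b·c²: (-1922080723/2237946013)·1/4 + (-315628625/6713838039)·46656/4225 + 107862300/2237946013·717409/32400 = 1/3 ✓
b·Ac: (-315628625/6713838039)·(-19/13) + 107862300/2237946013·15853/7800 = 1/6 ✓
b·c³: (-1922080723/2237946013)·(-1/8) + (-315628625/6713838039)·10077696/274625 + 107862300/2237946013·607645423/5832000 = 213908238108361/62841524045040 ≠ 1/4 ⇒ order 3.
b·(c∘Ac): (-315628625/6713838039)·(-4104/845) + 107862300/2237946013·13427491/1404000 = 61701967843/89517840520 ≠ 1/8
b·Ac²: (-315628625/6713838039)·19/26 + 107862300/2237946013·10563571/1014000 = 816500610691/1745597890140 ≠ 1/12
b·A²c: 107862300/2237946013·(-171/130) = -141880410/2237946013 ≠ 1/24

3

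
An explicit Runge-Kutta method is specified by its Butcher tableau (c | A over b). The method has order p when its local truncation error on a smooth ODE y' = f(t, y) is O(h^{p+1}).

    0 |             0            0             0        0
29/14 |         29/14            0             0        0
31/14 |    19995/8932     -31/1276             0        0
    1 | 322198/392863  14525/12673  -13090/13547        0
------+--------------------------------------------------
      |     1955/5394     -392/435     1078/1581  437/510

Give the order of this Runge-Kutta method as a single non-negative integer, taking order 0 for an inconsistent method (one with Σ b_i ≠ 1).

4

b = (1955/5394, -392/435, 1078/1581, 437/510)
c = (0, 29/14, 31/14, 1)
Ac = (0, 0, -31/616, 205/874)
Σ b_i: 1955/5394·1 + (-392/435)·1 + 1078/1581·1 + 437/510·1 = 1 ✓
b·c: (-392/435)·29/14 + 1078/1581·31/14 + 437/510·1 = 1/2 ✓
b·c²: (-392/435)·841/196 + 1078/1581·961/196 + 437/510·1 = 1/3 ✓
b·Ac: 1078/1581·(-31/616) + 437/510·205/874 = 1/6 ✓
b·c³: (-392/435)·24389/2744 + 1078/1581·29791/2744 + 437/510·1 = 1/4 ✓
b·(c∘Ac): 1078/1581·(-961/8624) + 437/510·205/874 = 1/8 ✓
b·Ac²: 1078/1581·(-899/8624) + 437/510·315/1748 = 1/12 ✓
b·A²c: 437/510·85/1748 = 1/24 ✓; 4 stages ⇒ order 4.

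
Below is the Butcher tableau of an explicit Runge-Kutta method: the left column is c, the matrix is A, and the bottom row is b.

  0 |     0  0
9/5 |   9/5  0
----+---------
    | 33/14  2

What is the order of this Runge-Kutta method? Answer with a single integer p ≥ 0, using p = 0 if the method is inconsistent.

b = (33/14, 2)
c = (0, 9/5)
Σ b_i: 33/14·1 + 2·1 = 61/14 ≠ 1 ⇒ order 0.

0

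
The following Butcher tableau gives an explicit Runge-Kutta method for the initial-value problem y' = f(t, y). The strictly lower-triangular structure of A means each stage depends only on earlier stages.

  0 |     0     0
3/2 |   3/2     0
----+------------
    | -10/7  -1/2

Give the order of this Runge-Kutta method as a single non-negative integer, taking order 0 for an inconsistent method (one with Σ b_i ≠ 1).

b = (-10/7, -1/2)
c = (0, 3/2)
Σ b_i: (-10/7)·1 + (-1/2)·1 = -27/14 ≠ 1 ⇒ order 0.

0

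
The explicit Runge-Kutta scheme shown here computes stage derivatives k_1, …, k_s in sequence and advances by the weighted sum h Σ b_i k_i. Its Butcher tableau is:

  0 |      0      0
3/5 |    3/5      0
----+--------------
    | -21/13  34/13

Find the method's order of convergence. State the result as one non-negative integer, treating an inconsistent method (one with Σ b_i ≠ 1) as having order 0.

b = (-21/13, 34/13)
c = (0, 3/5)
Σ b_i: (-21/13)·1 + 34/13·1 = 1 ✓
b·c: 34/13·3/5 = 102/65 ≠ 1/2 ⇒ order 1.

1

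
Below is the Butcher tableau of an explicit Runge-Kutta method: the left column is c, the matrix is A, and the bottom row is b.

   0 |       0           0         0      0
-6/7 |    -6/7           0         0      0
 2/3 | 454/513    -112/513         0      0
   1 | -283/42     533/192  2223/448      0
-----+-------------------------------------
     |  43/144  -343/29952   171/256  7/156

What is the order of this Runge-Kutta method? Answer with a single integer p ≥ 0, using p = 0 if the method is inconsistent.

b = (43/144, -343/29952, 171/256, 7/156)
c = (0, -6/7, 2/3, 1)
Ac = (0, 0, 32/171, 13/14)
Σ b_i: 43/144·1 + (-343/29952)·1 + 171/256·1 + 7/156·1 = 1 ✓
b·c: (-343/29952)·(-6/7) + 171/256·2/3 + 7/156·1 = 1/2 ✓
b·c²: (-343/29952)·36/49 + 171/256·4/9 + 7/156·1 = 1/3 ✓
b·Ac: 171/256·32/171 + 7/156·13/14 = 1/6 ✓
b·c³: (-343/29952)·(-216/343) + 171/256·8/27 + 7/156·1 = 1/4 ✓
b·(c∘Ac): 171/256·64/513 + 7/156·13/14 = 1/8 ✓
b·Ac²: 171/256·(-64/399) + 7/156·208/49 = 1/12 ✓
b·A²c: 7/156·13/14 = 1/24 ✓; 4 stages ⇒ order 4.

4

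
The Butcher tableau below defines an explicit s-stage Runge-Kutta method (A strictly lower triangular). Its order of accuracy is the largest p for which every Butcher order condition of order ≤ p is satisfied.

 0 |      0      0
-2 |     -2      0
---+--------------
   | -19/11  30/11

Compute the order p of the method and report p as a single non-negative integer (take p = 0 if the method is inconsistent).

b = (-19/11, 30/11)
c = (0, -2)
Σ b_i: (-19/11)·1 + 30/11·1 = 1 ✓
b·c: 30/11·(-2) = -60/11 ≠ 1/2 ⇒ order 1.

1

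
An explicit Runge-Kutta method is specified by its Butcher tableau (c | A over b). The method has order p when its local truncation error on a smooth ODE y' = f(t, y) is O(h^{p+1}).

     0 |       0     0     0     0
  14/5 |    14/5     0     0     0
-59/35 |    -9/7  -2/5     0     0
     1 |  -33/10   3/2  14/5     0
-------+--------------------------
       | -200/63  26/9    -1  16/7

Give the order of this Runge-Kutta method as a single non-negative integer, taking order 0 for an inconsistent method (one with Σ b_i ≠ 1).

1

b = (-200/63, 26/9, -1, 16/7)
c = (0, 14/5, -59/35, 1)
Ac = (0, 0, -28/25, -13/25)
Σ b_i: (-200/63)·1 + 26/9·1 + (-1)·1 + 16/7·1 = 1 ✓
b·c: 26/9·14/5 + (-1)·(-59/35) + 16/7·1 = 3799/315 ≠ 1/2 ⇒ order 1.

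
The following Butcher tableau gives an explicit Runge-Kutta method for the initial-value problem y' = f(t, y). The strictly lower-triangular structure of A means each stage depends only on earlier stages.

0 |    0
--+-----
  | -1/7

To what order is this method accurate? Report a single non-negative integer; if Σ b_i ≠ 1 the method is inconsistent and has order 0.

b = (-1/7)
c = (0)
Σ b_i: (-1/7)·1 = -1/7 ≠ 1 ⇒ order 0.

0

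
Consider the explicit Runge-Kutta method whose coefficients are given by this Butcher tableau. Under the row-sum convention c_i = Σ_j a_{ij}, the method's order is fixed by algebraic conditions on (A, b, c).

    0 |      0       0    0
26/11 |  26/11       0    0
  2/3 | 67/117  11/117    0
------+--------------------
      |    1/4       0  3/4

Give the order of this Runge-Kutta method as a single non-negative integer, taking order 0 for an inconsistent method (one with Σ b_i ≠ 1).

3

b = (1/4, 0, 3/4)
c = (0, 26/11, 2/3)
Ac = (0, 0, 2/9)
Σ b_i: 1/4·1 + 3/4·1 = 1 ✓
b·c: 3/4·2/3 = 1/2 ✓
b·c²: 3/4·4/9 = 1/3 ✓
b·Ac: 3/4·2/9 = 1/6 ✓; 3 stages ⇒ order 3.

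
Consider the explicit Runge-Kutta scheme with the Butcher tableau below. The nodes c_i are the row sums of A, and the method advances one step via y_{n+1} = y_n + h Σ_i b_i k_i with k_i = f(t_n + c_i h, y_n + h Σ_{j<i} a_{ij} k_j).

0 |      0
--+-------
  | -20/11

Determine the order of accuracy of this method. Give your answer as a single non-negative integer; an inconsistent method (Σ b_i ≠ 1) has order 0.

b = (-20/11)
c = (0)
Σ b_i: (-20/11)·1 = -20/11 ≠ 1 ⇒ order 0.

0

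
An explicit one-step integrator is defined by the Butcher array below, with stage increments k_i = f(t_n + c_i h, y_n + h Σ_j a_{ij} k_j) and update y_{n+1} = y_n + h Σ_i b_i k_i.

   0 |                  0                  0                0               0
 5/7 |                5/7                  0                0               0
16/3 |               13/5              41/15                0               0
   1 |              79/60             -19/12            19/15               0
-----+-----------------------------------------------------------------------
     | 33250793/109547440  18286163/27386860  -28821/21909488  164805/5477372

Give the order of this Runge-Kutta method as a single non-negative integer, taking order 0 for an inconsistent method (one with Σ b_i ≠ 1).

b = (33250793/109547440, 18286163/27386860, -28821/21909488, 164805/5477372)
c = (0, 5/7, 16/3, 1)
Ac = (0, 0, 41/21, 7087/1260)
Σ b_i: 33250793/109547440·1 + 18286163/27386860·1 + (-28821/21909488)·1 + 164805/5477372·1 = 1 ✓
b·c: 18286163/27386860·5/7 + (-28821/21909488)·16/3 + 164805/5477372·1 = 1/2 ✓
b·c²: 18286163/27386860·25/49 + (-28821/21909488)·256/9 + 164805/5477372·1 = 1/3 ✓
b·Ac: (-28821/21909488)·41/21 + 164805/5477372·7087/1260 = 1/6 ✓
b·c³: 18286163/27386860·125/343 + (-28821/21909488)·4096/27 + 164805/5477372·1 = 12743407/172537218 ≠ 1/4 ⇒ order 3.
b·(c∘Ac): (-28821/21909488)·656/63 + 164805/5477372·7087/1260 = 71562677/460099248 ≠ 1/8
b·Ac²: (-28821/21909488)·205/147 + 164805/5477372·931969/26460 = 182532473/172537218 ≠ 1/12
b·A²c: 164805/5477372·779/315 = 8558873/115024812 ≠ 1/24

3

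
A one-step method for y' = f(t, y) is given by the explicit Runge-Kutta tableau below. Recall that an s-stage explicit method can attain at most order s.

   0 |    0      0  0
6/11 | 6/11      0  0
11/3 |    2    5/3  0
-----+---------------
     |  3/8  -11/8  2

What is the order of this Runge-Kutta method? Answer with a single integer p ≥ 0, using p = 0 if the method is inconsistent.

1

b = (3/8, -11/8, 2)
c = (0, 6/11, 11/3)
Ac = (0, 0, 10/11)
Σ b_i: 3/8·1 + (-11/8)·1 + 2·1 = 1 ✓
b·c: (-11/8)·6/11 + 2·11/3 = 79/12 ≠ 1/2 ⇒ order 1.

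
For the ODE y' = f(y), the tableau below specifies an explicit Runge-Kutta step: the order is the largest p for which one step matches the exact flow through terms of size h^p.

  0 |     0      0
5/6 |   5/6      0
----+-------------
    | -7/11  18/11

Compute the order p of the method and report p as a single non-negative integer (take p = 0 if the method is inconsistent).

1

b = (-7/11, 18/11)
c = (0, 5/6)
Σ b_i: (-7/11)·1 + 18/11·1 = 1 ✓
b·c: 18/11·5/6 = 15/11 ≠ 1/2 ⇒ order 1.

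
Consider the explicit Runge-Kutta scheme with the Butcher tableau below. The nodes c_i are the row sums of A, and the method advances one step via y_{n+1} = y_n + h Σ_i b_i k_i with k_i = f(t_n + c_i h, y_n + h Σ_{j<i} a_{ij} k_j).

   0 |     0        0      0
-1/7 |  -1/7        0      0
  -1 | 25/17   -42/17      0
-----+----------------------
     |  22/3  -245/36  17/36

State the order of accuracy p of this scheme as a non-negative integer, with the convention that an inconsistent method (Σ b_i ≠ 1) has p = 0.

b = (22/3, -245/36, 17/36)
c = (0, -1/7, -1)
Ac = (0, 0, 6/17)
Σ b_i: 22/3·1 + (-245/36)·1 + 17/36·1 = 1 ✓
b·c: (-245/36)·(-1/7) + 17/36·(-1) = 1/2 ✓
b·c²: (-245/36)·1/49 + 17/36·1 = 1/3 ✓
b·Ac: 17/36·6/17 = 1/6 ✓; 3 stages ⇒ order 3.

3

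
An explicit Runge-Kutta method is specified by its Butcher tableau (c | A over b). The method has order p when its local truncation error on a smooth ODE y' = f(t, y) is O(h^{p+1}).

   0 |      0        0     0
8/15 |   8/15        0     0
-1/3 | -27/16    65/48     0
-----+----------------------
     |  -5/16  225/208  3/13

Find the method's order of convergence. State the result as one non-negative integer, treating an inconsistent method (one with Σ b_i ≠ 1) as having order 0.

3

b = (-5/16, 225/208, 3/13)
c = (0, 8/15, -1/3)
Ac = (0, 0, 13/18)
Σ b_i: (-5/16)·1 + 225/208·1 + 3/13·1 = 1 ✓
b·c: 225/208·8/15 + 3/13·(-1/3) = 1/2 ✓
b·c²: 225/208·64/225 + 3/13·1/9 = 1/3 ✓
b·Ac: 3/13·13/18 = 1/6 ✓; 3 stages ⇒ order 3.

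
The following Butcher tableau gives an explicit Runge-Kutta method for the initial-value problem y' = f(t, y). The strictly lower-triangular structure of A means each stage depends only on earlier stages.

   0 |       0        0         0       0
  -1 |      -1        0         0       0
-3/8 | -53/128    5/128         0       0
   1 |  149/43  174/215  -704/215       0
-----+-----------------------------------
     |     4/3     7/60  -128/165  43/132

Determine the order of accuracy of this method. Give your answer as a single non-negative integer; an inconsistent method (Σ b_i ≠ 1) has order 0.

b = (4/3, 7/60, -128/165, 43/132)
c = (0, -1, -3/8, 1)
Ac = (0, 0, -5/128, 18/43)
Σ b_i: 4/3·1 + 7/60·1 + (-128/165)·1 + 43/132·1 = 1 ✓
b·c: 7/60·(-1) + (-128/165)·(-3/8) + 43/132·1 = 1/2 ✓
b·c²: 7/60·1 + (-128/165)·9/64 + 43/132·1 = 1/3 ✓
b·Ac: (-128/165)·(-5/128) + 43/132·18/43 = 1/6 ✓
b·c³: 7/60·(-1) + (-128/165)·(-27/512) + 43/132·1 = 1/4 ✓
b·(c∘Ac): (-128/165)·15/1024 + 43/132·18/43 = 1/8 ✓
b·Ac²: (-128/165)·5/128 + 43/132·15/43 = 1/12 ✓
b·A²c: 43/132·11/86 = 1/24 ✓; 4 stages ⇒ order 4.

4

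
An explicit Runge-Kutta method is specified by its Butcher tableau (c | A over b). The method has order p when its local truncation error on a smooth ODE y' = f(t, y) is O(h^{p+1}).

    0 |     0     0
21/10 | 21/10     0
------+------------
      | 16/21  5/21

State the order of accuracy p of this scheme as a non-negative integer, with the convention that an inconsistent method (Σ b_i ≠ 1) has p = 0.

b = (16/21, 5/21)
c = (0, 21/10)
Σ b_i: 16/21·1 + 5/21·1 = 1 ✓
b·c: 5/21·21/10 = 1/2 ✓; 2 stages ⇒ order 2.

2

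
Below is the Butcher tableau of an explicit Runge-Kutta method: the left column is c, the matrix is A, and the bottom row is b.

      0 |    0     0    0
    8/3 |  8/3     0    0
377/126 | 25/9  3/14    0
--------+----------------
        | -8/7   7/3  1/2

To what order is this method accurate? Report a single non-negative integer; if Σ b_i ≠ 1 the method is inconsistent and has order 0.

b = (-8/7, 7/3, 1/2)
c = (0, 8/3, 377/126)
Ac = (0, 0, 4/7)
Σ b_i: (-8/7)·1 + 7/3·1 + 1/2·1 = 71/42 ≠ 1 ⇒ order 0.

0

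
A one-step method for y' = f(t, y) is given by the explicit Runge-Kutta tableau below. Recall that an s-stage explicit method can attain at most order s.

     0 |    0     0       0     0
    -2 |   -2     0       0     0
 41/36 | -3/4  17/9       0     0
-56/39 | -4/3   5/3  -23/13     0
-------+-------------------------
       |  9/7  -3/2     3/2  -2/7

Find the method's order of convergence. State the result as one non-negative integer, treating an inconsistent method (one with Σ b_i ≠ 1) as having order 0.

b = (9/7, -3/2, 3/2, -2/7)
c = (0, -2, 41/36, -56/39)
Ac = (0, 0, -34/9, -2503/468)
Σ b_i: 9/7·1 + (-3/2)·1 + 3/2·1 + (-2/7)·1 = 1 ✓
b·c: (-3/2)·(-2) + 3/2·41/36 + (-2/7)·(-56/39) = 1597/312 ≠ 1/2 ⇒ order 1.

1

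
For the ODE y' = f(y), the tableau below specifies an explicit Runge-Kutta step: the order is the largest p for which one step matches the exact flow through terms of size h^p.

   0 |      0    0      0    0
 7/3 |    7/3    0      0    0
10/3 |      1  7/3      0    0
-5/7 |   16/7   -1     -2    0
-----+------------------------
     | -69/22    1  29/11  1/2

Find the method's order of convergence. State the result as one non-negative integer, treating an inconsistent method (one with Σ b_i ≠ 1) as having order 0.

1

b = (-69/22, 1, 29/11, 1/2)
c = (0, 7/3, 10/3, -5/7)
Ac = (0, 0, 49/9, -9)
Σ b_i: (-69/22)·1 + 1·1 + 29/11·1 + 1/2·1 = 1 ✓
b·c: 1·7/3 + 29/11·10/3 + 1/2·(-5/7) = 4973/462 ≠ 1/2 ⇒ order 1.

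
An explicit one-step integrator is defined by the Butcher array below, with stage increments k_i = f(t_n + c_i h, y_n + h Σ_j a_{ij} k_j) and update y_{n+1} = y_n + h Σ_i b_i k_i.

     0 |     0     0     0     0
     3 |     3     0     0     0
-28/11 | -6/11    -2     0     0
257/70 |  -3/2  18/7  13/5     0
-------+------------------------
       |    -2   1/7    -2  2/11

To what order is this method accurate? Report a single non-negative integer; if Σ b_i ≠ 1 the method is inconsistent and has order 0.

b = (-2, 1/7, -2, 2/11)
c = (0, 3, -28/11, 257/70)
Ac = (0, 0, -6, 422/385)
Σ b_i: (-2)·1 + 1/7·1 + (-2)·1 + 2/11·1 = -283/77 ≠ 1 ⇒ order 0.

0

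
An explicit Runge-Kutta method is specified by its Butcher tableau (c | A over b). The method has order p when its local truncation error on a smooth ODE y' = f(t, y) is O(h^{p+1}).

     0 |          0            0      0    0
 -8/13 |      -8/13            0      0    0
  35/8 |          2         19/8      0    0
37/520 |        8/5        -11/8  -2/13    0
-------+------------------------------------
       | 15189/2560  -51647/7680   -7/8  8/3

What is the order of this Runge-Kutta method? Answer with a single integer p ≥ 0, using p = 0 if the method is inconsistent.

2

b = (15189/2560, -51647/7680, -7/8, 8/3)
c = (0, -8/13, 35/8, 37/520)
Ac = (0, 0, -19/13, 9/52)
Σ b_i: 15189/2560·1 + (-51647/7680)·1 + (-7/8)·1 + 8/3·1 = 1 ✓
b·c: (-51647/7680)·(-8/13) + (-7/8)·35/8 + 8/3·37/520 = 1/2 ✓
b·c²: (-51647/7680)·64/169 + (-7/8)·1225/64 + 8/3·1369/270400 = -41709183/2163200 ≠ 1/3 ⇒ order 2.
b·Ac: (-7/8)·(-19/13) + 8/3·9/52 = 181/104 ≠ 1/6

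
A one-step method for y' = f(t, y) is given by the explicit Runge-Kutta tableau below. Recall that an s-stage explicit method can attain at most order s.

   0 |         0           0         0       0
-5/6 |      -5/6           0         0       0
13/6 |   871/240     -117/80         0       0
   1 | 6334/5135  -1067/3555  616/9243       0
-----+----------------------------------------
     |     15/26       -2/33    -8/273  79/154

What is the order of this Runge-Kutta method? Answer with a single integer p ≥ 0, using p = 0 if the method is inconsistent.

4

b = (15/26, -2/33, -8/273, 79/154)
c = (0, -5/6, 13/6, 1)
Ac = (0, 0, 39/32, 187/474)
Σ b_i: 15/26·1 + (-2/33)·1 + (-8/273)·1 + 79/154·1 = 1 ✓
b·c: (-2/33)·(-5/6) + (-8/273)·13/6 + 79/154·1 = 1/2 ✓
b·c²: (-2/33)·25/36 + (-8/273)·169/36 + 79/154·1 = 1/3 ✓
b·Ac: (-8/273)·39/32 + 79/154·187/474 = 1/6 ✓
b·c³: (-2/33)·(-125/216) + (-8/273)·2197/216 + 79/154·1 = 1/4 ✓
b·(c∘Ac): (-8/273)·169/64 + 79/154·187/474 = 1/8 ✓
b·Ac²: (-8/273)·(-65/64) + 79/154·33/316 = 1/12 ✓
b·A²c: 79/154·77/948 = 1/24 ✓; 4 stages ⇒ order 4.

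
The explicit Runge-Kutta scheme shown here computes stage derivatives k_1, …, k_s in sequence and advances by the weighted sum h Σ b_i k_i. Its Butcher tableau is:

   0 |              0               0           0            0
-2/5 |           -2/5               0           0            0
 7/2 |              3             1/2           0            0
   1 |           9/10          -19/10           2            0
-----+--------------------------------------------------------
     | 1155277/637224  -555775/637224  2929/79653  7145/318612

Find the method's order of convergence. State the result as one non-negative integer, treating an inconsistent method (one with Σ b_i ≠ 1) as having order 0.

b = (1155277/637224, -555775/637224, 2929/79653, 7145/318612)
c = (0, -2/5, 7/2, 1)
Ac = (0, 0, -1/5, 194/25)
Σ b_i: 1155277/637224·1 + (-555775/637224)·1 + 2929/79653·1 + 7145/318612·1 = 1 ✓
b·c: (-555775/637224)·(-2/5) + 2929/79653·7/2 + 7145/318612·1 = 1/2 ✓
b·c²: (-555775/637224)·4/25 + 2929/79653·49/4 + 7145/318612·1 = 1/3 ✓
b·Ac: 2929/79653·(-1/5) + 7145/318612·194/25 = 1/6 ✓
b·c³: (-555775/637224)·(-8/125) + 2929/79653·343/8 + 7145/318612·1 = 251073/151720 ≠ 1/4 ⇒ order 3.
b·(c∘Ac): 2929/79653·(-7/10) + 7145/318612·194/25 = 3937/26551 ≠ 1/8
b·Ac²: 2929/79653·2/25 + 7145/318612·6049/250 = 248311/455160 ≠ 1/12
b·A²c: 7145/318612·(-2/5) = -1429/159306 ≠ 1/24

3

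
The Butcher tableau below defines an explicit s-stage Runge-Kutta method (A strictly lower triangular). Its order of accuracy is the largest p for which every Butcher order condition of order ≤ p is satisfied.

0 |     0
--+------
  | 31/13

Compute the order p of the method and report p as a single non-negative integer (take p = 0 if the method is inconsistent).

b = (31/13)
c = (0)
Σ b_i: 31/13·1 = 31/13 ≠ 1 ⇒ order 0.

0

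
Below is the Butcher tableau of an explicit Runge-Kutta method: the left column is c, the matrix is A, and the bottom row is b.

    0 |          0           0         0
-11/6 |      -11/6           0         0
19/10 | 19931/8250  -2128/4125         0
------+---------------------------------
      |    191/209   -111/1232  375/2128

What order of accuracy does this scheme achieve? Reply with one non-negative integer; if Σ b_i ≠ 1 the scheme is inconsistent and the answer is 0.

3

b = (191/209, -111/1232, 375/2128)
c = (0, -11/6, 19/10)
Ac = (0, 0, 1064/1125)
Σ b_i: 191/209·1 + (-111/1232)·1 + 375/2128·1 = 1 ✓
b·c: (-111/1232)·(-11/6) + 375/2128·19/10 = 1/2 ✓
b·c²: (-111/1232)·121/36 + 375/2128·361/100 = 1/3 ✓
b·Ac: 375/2128·1064/1125 = 1/6 ✓; 3 stages ⇒ order 3.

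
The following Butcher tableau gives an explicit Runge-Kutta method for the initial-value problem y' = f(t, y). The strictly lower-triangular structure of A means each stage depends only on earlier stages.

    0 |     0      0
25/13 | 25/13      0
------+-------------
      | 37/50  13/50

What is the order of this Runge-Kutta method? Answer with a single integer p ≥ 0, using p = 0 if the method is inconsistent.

2

b = (37/50, 13/50)
c = (0, 25/13)
Σ b_i: 37/50·1 + 13/50·1 = 1 ✓
b·c: 13/50·25/13 = 1/2 ✓; 2 stages ⇒ order 2.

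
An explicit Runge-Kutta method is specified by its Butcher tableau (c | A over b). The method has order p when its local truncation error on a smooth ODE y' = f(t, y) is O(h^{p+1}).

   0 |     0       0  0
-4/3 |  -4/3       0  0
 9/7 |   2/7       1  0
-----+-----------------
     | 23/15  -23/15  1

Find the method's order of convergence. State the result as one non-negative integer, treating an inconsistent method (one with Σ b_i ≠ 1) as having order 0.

1

b = (23/15, -23/15, 1)
c = (0, -4/3, 9/7)
Ac = (0, 0, -4/3)
Σ b_i: 23/15·1 + (-23/15)·1 + 1·1 = 1 ✓
b·c: (-23/15)·(-4/3) + 1·9/7 = 1049/315 ≠ 1/2 ⇒ order 1.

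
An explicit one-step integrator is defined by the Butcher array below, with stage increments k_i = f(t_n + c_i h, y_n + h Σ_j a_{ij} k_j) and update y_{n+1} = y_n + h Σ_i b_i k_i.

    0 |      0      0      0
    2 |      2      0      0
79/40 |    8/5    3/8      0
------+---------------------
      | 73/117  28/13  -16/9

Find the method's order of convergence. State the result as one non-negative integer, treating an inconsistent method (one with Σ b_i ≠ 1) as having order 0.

1

b = (73/117, 28/13, -16/9)
c = (0, 2, 79/40)
Ac = (0, 0, 3/4)
Σ b_i: 73/117·1 + 28/13·1 + (-16/9)·1 = 1 ✓
b·c: 28/13·2 + (-16/9)·79/40 = 466/585 ≠ 1/2 ⇒ order 1.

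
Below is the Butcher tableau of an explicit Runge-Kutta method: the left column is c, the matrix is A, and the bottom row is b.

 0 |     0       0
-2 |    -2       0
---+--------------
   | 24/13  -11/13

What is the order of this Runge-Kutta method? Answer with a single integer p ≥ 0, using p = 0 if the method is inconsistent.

1

b = (24/13, -11/13)
c = (0, -2)
Σ b_i: 24/13·1 + (-11/13)·1 = 1 ✓
b·c: (-11/13)·(-2) = 22/13 ≠ 1/2 ⇒ order 1.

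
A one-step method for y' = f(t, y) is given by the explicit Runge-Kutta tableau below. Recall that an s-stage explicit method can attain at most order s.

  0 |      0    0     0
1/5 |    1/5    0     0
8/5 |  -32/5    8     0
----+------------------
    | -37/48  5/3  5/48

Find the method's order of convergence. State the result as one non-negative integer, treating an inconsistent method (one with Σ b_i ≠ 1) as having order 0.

3

b = (-37/48, 5/3, 5/48)
c = (0, 1/5, 8/5)
Ac = (0, 0, 8/5)
Σ b_i: (-37/48)·1 + 5/3·1 + 5/48·1 = 1 ✓
b·c: 5/3·1/5 + 5/48·8/5 = 1/2 ✓
b·c²: 5/3·1/25 + 5/48·64/25 = 1/3 ✓
b·Ac: 5/48·8/5 = 1/6 ✓; 3 stages ⇒ order 3.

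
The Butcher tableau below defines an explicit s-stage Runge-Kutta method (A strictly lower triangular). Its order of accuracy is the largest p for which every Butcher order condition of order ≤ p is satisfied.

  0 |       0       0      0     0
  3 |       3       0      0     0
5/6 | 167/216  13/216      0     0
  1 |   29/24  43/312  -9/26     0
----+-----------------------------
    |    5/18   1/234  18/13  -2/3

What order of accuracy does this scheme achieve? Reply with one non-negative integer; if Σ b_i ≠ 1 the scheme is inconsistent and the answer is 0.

b = (5/18, 1/234, 18/13, -2/3)
c = (0, 3, 5/6, 1)
Ac = (0, 0, 13/72, 1/8)
Σ b_i: 5/18·1 + 1/234·1 + 18/13·1 + (-2/3)·1 = 1 ✓
b·c: 1/234·3 + 18/13·5/6 + (-2/3)·1 = 1/2 ✓
b·c²: 1/234·9 + 18/13·25/36 + (-2/3)·1 = 1/3 ✓
b·Ac: 18/13·13/72 + (-2/3)·1/8 = 1/6 ✓
b·c³: 1/234·27 + 18/13·125/216 + (-2/3)·1 = 1/4 ✓
b·(c∘Ac): 18/13·65/432 + (-2/3)·1/8 = 1/8 ✓
b·Ac²: 18/13·13/24 + (-2/3)·1 = 1/12 ✓
b·A²c: (-2/3)·(-1/16) = 1/24 ✓; 4 stages ⇒ order 4.

4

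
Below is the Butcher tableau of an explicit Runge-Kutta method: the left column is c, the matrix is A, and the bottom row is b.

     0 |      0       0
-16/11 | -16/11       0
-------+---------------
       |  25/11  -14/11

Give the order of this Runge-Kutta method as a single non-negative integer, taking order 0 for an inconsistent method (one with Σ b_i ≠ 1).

b = (25/11, -14/11)
c = (0, -16/11)
Σ b_i: 25/11·1 + (-14/11)·1 = 1 ✓
b·c: (-14/11)·(-16/11) = 224/121 ≠ 1/2 ⇒ order 1.

1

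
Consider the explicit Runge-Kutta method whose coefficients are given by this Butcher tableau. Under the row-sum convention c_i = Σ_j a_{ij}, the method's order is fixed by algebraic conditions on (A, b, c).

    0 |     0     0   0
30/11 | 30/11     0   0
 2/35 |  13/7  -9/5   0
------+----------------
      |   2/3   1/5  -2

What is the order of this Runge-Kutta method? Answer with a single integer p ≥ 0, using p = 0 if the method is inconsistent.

0

b = (2/3, 1/5, -2)
c = (0, 30/11, 2/35)
Ac = (0, 0, -54/11)
Σ b_i: 2/3·1 + 1/5·1 + (-2)·1 = -17/15 ≠ 1 ⇒ order 0.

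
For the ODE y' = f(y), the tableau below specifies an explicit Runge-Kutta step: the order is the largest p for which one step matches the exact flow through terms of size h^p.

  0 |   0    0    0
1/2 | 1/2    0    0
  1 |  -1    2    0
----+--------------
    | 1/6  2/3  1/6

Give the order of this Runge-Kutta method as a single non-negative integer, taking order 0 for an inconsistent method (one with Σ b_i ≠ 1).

b = (1/6, 2/3, 1/6)
c = (0, 1/2, 1)
Ac = (0, 0, 1)
Σ b_i: 1/6·1 + 2/3·1 + 1/6·1 = 1 ✓
b·c: 2/3·1/2 + 1/6·1 = 1/2 ✓
b·c²: 2/3·1/4 + 1/6·1 = 1/3 ✓
b·Ac: 1/6·1 = 1/6 ✓; 3 stages ⇒ order 3.

3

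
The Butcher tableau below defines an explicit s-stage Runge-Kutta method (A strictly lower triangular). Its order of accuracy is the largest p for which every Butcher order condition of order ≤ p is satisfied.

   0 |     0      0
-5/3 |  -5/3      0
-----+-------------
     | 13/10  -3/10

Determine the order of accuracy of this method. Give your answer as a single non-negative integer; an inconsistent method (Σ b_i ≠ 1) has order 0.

2

b = (13/10, -3/10)
c = (0, -5/3)
Σ b_i: 13/10·1 + (-3/10)·1 = 1 ✓
b·c: (-3/10)·(-5/3) = 1/2 ✓; 2 stages ⇒ order 2.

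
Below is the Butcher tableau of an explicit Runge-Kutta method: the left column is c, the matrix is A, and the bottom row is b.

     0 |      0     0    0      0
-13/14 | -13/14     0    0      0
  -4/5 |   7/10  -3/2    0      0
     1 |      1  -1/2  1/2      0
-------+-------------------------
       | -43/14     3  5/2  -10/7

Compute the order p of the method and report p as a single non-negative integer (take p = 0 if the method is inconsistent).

1

b = (-43/14, 3, 5/2, -10/7)
c = (0, -13/14, -4/5, 1)
Ac = (0, 0, 39/28, 9/140)
Σ b_i: (-43/14)·1 + 3·1 + 5/2·1 + (-10/7)·1 = 1 ✓
b·c: 3·(-13/14) + 5/2·(-4/5) + (-10/7)·1 = -87/14 ≠ 1/2 ⇒ order 1.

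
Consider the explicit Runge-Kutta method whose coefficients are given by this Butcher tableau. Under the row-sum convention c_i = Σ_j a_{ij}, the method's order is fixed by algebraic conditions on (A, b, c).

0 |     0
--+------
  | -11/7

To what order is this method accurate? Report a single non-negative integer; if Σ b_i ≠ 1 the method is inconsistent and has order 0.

b = (-11/7)
c = (0)
Σ b_i: (-11/7)·1 = -11/7 ≠ 1 ⇒ order 0.

0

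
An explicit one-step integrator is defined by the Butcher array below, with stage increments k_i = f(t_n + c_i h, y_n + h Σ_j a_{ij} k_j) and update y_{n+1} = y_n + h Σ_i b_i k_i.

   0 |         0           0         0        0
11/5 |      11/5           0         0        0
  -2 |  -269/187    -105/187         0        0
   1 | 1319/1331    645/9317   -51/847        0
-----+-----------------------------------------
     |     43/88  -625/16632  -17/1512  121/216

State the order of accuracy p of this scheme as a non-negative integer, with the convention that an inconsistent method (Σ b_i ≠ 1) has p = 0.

4

b = (43/88, -625/16632, -17/1512, 121/216)
c = (0, 11/5, -2, 1)
Ac = (0, 0, -21/17, 3/11)
Σ b_i: 43/88·1 + (-625/16632)·1 + (-17/1512)·1 + 121/216·1 = 1 ✓
b·c: (-625/16632)·11/5 + (-17/1512)·(-2) + 121/216·1 = 1/2 ✓
b·c²: (-625/16632)·121/25 + (-17/1512)·4 + 121/216·1 = 1/3 ✓
b·Ac: (-17/1512)·(-21/17) + 121/216·3/11 = 1/6 ✓
b·c³: (-625/16632)·1331/125 + (-17/1512)·(-8) + 121/216·1 = 1/4 ✓
b·(c∘Ac): (-17/1512)·42/17 + 121/216·3/11 = 1/8 ✓
b·Ac²: (-17/1512)·(-231/85) + 121/216·57/605 = 1/12 ✓
b·A²c: 121/216·9/121 = 1/24 ✓; 4 stages ⇒ order 4.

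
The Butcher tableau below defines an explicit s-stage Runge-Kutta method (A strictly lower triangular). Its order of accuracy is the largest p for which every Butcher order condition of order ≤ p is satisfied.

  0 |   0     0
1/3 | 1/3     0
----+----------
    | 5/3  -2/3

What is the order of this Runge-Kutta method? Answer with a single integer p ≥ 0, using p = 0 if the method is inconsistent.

b = (5/3, -2/3)
c = (0, 1/3)
Σ b_i: 5/3·1 + (-2/3)·1 = 1 ✓
b·c: (-2/3)·1/3 = -2/9 ≠ 1/2 ⇒ order 1.

1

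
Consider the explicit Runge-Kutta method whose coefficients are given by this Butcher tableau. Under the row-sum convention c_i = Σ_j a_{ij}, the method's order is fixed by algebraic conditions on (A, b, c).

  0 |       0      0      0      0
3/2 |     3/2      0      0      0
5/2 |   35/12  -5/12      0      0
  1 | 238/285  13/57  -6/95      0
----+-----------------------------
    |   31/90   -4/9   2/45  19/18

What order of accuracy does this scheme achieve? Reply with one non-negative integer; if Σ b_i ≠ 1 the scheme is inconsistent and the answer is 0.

b = (31/90, -4/9, 2/45, 19/18)
c = (0, 3/2, 5/2, 1)
Ac = (0, 0, -5/8, 7/38)
Σ b_i: 31/90·1 + (-4/9)·1 + 2/45·1 + 19/18·1 = 1 ✓
b·c: (-4/9)·3/2 + 2/45·5/2 + 19/18·1 = 1/2 ✓
b·c²: (-4/9)·9/4 + 2/45·25/4 + 19/18·1 = 1/3 ✓
b·Ac: 2/45·(-5/8) + 19/18·7/38 = 1/6 ✓
b·c³: (-4/9)·27/8 + 2/45·125/8 + 19/18·1 = 1/4 ✓
b·(c∘Ac): 2/45·(-25/16) + 19/18·7/38 = 1/8 ✓
b·Ac²: 2/45·(-15/16) + 19/18·9/76 = 1/12 ✓
b·A²c: 19/18·3/76 = 1/24 ✓; 4 stages ⇒ order 4.

4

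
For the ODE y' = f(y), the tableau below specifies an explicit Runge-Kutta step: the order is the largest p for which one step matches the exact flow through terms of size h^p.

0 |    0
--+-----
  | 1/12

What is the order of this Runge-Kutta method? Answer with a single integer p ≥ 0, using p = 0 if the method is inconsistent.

b = (1/12)
c = (0)
Σ b_i: 1/12·1 = 1/12 ≠ 1 ⇒ order 0.

0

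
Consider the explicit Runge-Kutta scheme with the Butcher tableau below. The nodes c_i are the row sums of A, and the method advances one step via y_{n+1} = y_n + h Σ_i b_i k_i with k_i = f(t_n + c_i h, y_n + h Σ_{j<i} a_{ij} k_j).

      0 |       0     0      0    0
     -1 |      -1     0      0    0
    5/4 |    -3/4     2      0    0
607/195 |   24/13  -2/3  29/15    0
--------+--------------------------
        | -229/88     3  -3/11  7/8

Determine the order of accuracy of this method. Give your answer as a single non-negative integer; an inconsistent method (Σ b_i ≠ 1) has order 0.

b = (-229/88, 3, -3/11, 7/8)
c = (0, -1, 5/4, 607/195)
Ac = (0, 0, -2, 37/12)
Σ b_i: (-229/88)·1 + 3·1 + (-3/11)·1 + 7/8·1 = 1 ✓
b·c: 3·(-1) + (-3/11)·5/4 + 7/8·607/195 = -10591/17160 ≠ 1/2 ⇒ order 1.

1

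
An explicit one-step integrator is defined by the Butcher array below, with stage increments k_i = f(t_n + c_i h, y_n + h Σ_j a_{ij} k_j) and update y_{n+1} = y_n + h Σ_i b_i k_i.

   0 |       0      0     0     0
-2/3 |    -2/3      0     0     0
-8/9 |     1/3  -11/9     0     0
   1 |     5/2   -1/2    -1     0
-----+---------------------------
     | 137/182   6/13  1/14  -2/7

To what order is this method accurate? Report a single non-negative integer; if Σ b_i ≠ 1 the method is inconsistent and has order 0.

1

b = (137/182, 6/13, 1/14, -2/7)
c = (0, -2/3, -8/9, 1)
Ac = (0, 0, 22/27, 11/9)
Σ b_i: 137/182·1 + 6/13·1 + 1/14·1 + (-2/7)·1 = 1 ✓
b·c: 6/13·(-2/3) + 1/14·(-8/9) + (-2/7)·1 = -538/819 ≠ 1/2 ⇒ order 1.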